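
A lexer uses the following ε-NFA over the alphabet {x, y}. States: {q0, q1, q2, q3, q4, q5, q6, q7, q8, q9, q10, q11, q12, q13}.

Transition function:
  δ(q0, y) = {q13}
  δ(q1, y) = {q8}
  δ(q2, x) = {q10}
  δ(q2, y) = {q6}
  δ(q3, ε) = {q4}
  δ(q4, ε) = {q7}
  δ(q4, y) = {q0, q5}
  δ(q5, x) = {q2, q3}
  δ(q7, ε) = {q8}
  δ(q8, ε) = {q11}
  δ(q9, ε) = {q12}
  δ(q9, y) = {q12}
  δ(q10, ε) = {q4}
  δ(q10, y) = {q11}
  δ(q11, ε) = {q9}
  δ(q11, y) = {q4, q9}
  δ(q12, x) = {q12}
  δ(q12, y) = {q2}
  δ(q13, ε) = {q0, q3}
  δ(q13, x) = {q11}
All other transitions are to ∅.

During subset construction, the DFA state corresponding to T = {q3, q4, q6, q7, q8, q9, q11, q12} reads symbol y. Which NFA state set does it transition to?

{q0, q2, q4, q5, q7, q8, q9, q11, q12}

q4 on y → {q0, q5}.
q9 on y → {q12}.
q11 on y → {q4, q9}.
q12 on y → {q2}.
No y-transition from q3, q6, q7, q8.
Union after reading y: {q0, q2, q4, q5, q9, q12}.
Now take the ε-closure:
From q4 via ε: add q7.
From q7 via ε: add q8.
From q8 via ε: add q11.
No new states can be added; the closed set is {q0, q2, q4, q5, q7, q8, q9, q11, q12}.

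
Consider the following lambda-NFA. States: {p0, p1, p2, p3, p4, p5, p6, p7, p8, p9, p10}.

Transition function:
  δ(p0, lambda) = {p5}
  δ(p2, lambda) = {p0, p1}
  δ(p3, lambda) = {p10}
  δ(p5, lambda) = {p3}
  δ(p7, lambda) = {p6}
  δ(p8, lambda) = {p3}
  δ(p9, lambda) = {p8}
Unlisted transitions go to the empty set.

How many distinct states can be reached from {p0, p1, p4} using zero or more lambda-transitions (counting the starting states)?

Start with {p0, p1, p4}.
From p0 via lambda: add p5.
From p5 via lambda: add p3.
From p3 via lambda: add p10.
lambda-closure = {p0, p1, p3, p4, p5, p10}, which has 6 states.

6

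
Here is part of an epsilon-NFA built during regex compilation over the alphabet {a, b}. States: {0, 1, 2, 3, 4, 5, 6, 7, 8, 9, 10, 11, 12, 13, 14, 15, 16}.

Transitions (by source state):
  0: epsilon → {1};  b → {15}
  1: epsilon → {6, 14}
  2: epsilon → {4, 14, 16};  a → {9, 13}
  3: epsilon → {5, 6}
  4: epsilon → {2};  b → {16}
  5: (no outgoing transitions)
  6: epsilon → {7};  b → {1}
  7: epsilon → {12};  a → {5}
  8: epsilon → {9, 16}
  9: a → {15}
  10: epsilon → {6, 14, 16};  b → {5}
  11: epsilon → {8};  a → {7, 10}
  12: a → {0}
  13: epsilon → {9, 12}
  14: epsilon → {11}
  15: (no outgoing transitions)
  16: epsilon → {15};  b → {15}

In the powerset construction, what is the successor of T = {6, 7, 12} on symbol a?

{0, 1, 5, 6, 7, 8, 9, 11, 12, 14, 15, 16}

7 on a → {5}.
12 on a → {0}.
No a-transition from 6.
Union after reading a: {0, 5}.
Now take the epsilon-closure:
From 0 via epsilon: add 1.
From 1 via epsilon: add 6, 14.
From 6 via epsilon: add 7.
From 14 via epsilon: add 11.
From 7 via epsilon: add 12.
From 11 via epsilon: add 8.
From 8 via epsilon: add 9, 16.
From 16 via epsilon: add 15.
No new states can be added; the closed set is {0, 1, 5, 6, 7, 8, 9, 11, 12, 14, 15, 16}.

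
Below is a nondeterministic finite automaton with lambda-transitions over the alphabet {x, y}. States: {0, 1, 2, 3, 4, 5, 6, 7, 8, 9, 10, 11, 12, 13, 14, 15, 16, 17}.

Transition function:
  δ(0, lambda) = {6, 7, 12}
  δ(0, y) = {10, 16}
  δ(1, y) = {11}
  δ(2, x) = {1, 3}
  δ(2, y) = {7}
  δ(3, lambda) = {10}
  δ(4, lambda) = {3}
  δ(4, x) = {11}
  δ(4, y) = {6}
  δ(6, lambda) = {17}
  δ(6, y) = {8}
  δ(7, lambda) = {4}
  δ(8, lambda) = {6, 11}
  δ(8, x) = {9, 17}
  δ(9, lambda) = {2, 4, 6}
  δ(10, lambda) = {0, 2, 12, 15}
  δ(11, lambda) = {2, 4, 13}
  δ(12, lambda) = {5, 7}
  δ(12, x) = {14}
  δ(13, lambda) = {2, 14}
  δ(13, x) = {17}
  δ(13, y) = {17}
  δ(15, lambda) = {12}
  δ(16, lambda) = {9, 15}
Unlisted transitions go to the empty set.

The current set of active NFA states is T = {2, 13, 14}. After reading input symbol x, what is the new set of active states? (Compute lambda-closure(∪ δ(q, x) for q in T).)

2 on x → {1, 3}.
13 on x → {17}.
No x-transition from 14.
Union after reading x: {1, 3, 17}.
Now take the lambda-closure:
From 3 via lambda: add 10.
From 10 via lambda: add 0, 2, 12, 15.
From 0 via lambda: add 6, 7.
From 12 via lambda: add 5.
From 7 via lambda: add 4.
No new states can be added; the closed set is {0, 1, 2, 3, 4, 5, 6, 7, 10, 12, 15, 17}.

{0, 1, 2, 3, 4, 5, 6, 7, 10, 12, 15, 17}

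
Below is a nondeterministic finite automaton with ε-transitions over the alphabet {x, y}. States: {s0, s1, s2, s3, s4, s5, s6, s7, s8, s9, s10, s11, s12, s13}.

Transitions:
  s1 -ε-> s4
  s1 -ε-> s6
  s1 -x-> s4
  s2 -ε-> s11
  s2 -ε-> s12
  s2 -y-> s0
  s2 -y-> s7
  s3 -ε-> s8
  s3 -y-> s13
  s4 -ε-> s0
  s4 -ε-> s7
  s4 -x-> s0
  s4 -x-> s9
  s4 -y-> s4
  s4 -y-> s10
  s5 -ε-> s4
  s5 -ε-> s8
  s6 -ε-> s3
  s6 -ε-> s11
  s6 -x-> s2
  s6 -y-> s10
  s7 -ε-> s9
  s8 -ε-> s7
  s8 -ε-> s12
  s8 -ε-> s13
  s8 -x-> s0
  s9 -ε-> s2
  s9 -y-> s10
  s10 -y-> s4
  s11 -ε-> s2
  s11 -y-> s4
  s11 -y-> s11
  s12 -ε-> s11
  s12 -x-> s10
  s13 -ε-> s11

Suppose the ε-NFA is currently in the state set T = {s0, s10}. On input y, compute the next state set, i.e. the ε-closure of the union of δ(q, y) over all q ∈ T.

{s0, s2, s4, s7, s9, s11, s12}

s10 on y → {s4}.
No y-transition from s0.
Union after reading y: {s4}.
Now take the ε-closure:
From s4 via ε: add s0, s7.
From s7 via ε: add s9.
From s9 via ε: add s2.
From s2 via ε: add s11, s12.
No new states can be added; the closed set is {s0, s2, s4, s7, s9, s11, s12}.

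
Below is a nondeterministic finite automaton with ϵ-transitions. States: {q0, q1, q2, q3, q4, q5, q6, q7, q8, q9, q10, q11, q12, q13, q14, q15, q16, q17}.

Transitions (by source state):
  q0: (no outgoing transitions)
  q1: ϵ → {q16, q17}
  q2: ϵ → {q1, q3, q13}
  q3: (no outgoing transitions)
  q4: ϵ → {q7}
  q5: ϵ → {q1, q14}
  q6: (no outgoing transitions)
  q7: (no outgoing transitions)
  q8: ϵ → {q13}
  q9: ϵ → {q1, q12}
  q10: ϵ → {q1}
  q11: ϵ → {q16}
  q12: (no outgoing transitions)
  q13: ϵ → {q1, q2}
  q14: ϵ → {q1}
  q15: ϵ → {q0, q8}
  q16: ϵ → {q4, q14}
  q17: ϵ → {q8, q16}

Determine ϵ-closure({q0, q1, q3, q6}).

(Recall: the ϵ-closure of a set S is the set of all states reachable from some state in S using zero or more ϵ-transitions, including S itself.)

{q0, q1, q2, q3, q4, q6, q7, q8, q13, q14, q16, q17}

Start with {q0, q1, q3, q6}.
From q1 via ϵ: add q16, q17.
From q16 via ϵ: add q4, q14.
From q17 via ϵ: add q8.
From q4 via ϵ: add q7.
From q8 via ϵ: add q13.
From q13 via ϵ: add q2.
No new states can be added; the closed set is {q0, q1, q2, q3, q4, q6, q7, q8, q13, q14, q16, q17}.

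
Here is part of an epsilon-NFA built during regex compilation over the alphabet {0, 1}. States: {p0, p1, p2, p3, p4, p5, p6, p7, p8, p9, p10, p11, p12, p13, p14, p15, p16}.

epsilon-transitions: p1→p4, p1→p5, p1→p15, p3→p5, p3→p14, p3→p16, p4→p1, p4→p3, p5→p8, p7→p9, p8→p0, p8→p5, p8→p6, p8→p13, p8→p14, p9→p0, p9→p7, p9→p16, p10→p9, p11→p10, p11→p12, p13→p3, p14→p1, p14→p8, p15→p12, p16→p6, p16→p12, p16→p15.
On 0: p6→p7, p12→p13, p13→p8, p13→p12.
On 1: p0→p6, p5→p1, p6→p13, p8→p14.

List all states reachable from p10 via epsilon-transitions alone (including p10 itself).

{p0, p6, p7, p9, p10, p12, p15, p16}

Start with {p10}.
From p10 via epsilon: add p9.
From p9 via epsilon: add p0, p7, p16.
From p16 via epsilon: add p6, p12, p15.
No new states can be added; the closed set is {p0, p6, p7, p9, p10, p12, p15, p16}.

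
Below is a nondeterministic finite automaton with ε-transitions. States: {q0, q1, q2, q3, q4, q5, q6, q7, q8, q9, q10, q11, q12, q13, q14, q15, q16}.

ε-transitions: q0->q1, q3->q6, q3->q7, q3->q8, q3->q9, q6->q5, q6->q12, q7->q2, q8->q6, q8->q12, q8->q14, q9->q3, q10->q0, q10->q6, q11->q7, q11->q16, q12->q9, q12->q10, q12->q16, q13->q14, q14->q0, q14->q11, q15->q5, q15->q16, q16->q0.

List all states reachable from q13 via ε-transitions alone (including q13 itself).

Start with {q13}.
From q13 via ε: add q14.
From q14 via ε: add q0, q11.
From q0 via ε: add q1.
From q11 via ε: add q7, q16.
From q7 via ε: add q2.
No new states can be added; the closed set is {q0, q1, q2, q7, q11, q13, q14, q16}.

{q0, q1, q2, q7, q11, q13, q14, q16}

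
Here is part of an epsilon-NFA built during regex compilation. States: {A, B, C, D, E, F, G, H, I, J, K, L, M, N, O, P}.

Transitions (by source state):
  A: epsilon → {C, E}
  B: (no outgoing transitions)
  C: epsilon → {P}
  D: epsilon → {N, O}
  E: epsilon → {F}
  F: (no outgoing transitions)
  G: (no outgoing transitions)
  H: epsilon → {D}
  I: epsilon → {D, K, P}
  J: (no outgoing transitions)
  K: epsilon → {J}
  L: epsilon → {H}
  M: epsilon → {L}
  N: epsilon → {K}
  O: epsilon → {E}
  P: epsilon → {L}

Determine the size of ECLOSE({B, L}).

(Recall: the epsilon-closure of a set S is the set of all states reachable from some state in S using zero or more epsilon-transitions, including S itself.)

10

Start with {B, L}.
From L via epsilon: add H.
From H via epsilon: add D.
From D via epsilon: add N, O.
From N via epsilon: add K.
From O via epsilon: add E.
From E via epsilon: add F.
From K via epsilon: add J.
epsilon-closure = {B, D, E, F, H, J, K, L, N, O}, which has 10 states.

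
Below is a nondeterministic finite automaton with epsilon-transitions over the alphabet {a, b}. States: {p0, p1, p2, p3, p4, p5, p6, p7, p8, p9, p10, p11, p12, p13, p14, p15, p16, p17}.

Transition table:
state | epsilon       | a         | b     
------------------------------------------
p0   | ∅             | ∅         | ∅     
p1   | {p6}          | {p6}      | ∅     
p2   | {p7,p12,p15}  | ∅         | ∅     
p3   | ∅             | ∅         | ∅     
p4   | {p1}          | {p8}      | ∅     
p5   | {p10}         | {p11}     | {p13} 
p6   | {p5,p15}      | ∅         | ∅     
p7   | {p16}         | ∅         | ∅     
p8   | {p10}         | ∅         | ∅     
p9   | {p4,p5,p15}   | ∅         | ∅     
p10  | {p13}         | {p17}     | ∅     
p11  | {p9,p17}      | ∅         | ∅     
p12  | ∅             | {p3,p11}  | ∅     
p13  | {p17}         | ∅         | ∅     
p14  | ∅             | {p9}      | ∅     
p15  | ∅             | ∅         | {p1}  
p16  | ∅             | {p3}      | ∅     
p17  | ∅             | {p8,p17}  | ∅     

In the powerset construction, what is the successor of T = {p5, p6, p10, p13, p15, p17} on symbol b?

{p1, p5, p6, p10, p13, p15, p17}

p5 on b → {p13}.
p15 on b → {p1}.
No b-transition from p6, p10, p13, p17.
Union after reading b: {p1, p13}.
Now take the epsilon-closure:
From p1 via epsilon: add p6.
From p13 via epsilon: add p17.
From p6 via epsilon: add p5, p15.
From p5 via epsilon: add p10.
No new states can be added; the closed set is {p1, p5, p6, p10, p13, p15, p17}.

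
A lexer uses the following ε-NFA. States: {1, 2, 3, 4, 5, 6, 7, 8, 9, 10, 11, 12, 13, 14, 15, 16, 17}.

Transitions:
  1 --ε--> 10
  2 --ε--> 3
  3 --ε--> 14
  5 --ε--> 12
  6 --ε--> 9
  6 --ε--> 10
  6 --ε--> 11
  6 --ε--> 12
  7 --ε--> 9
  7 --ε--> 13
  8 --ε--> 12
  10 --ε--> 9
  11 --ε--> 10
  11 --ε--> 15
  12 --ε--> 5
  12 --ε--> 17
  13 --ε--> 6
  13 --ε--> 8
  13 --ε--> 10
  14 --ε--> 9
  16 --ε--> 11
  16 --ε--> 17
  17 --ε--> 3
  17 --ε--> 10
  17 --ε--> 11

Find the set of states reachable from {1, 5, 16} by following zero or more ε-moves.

Start with {1, 5, 16}.
From 1 via ε: add 10.
From 5 via ε: add 12.
From 16 via ε: add 11, 17.
From 10 via ε: add 9.
From 11 via ε: add 15.
From 17 via ε: add 3.
From 3 via ε: add 14.
No new states can be added; the closed set is {1, 3, 5, 9, 10, 11, 12, 14, 15, 16, 17}.

{1, 3, 5, 9, 10, 11, 12, 14, 15, 16, 17}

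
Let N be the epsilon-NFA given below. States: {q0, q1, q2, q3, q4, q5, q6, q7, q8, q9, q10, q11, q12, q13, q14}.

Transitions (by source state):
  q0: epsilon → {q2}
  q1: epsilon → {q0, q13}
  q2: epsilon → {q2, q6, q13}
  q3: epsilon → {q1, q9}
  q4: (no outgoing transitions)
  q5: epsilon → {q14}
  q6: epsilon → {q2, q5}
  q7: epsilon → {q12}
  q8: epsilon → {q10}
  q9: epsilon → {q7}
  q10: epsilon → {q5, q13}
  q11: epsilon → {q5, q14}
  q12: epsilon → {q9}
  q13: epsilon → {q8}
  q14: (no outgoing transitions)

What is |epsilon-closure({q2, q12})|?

10

Start with {q2, q12}.
From q2 via epsilon: add q6, q13.
From q12 via epsilon: add q9.
From q6 via epsilon: add q5.
From q9 via epsilon: add q7.
From q13 via epsilon: add q8.
From q5 via epsilon: add q14.
From q8 via epsilon: add q10.
epsilon-closure = {q2, q5, q6, q7, q8, q9, q10, q12, q13, q14}, which has 10 states.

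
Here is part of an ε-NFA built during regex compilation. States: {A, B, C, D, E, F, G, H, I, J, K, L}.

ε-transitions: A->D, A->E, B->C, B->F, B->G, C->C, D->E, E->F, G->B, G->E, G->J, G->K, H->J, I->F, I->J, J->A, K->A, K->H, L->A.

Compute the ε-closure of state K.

Start with {K}.
From K via ε: add A, H.
From A via ε: add D, E.
From H via ε: add J.
From E via ε: add F.
No new states can be added; the closed set is {A, D, E, F, H, J, K}.

{A, D, E, F, H, J, K}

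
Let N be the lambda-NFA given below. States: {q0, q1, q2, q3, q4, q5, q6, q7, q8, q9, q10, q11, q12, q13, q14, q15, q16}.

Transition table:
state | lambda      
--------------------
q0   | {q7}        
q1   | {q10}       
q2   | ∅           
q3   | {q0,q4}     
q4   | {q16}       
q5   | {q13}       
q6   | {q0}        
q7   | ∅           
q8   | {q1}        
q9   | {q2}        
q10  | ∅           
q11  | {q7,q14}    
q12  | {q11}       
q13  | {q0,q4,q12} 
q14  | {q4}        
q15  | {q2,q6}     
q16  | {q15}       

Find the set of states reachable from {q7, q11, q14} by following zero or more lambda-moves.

Start with {q7, q11, q14}.
From q14 via lambda: add q4.
From q4 via lambda: add q16.
From q16 via lambda: add q15.
From q15 via lambda: add q2, q6.
From q6 via lambda: add q0.
No new states can be added; the closed set is {q0, q2, q4, q6, q7, q11, q14, q15, q16}.

{q0, q2, q4, q6, q7, q11, q14, q15, q16}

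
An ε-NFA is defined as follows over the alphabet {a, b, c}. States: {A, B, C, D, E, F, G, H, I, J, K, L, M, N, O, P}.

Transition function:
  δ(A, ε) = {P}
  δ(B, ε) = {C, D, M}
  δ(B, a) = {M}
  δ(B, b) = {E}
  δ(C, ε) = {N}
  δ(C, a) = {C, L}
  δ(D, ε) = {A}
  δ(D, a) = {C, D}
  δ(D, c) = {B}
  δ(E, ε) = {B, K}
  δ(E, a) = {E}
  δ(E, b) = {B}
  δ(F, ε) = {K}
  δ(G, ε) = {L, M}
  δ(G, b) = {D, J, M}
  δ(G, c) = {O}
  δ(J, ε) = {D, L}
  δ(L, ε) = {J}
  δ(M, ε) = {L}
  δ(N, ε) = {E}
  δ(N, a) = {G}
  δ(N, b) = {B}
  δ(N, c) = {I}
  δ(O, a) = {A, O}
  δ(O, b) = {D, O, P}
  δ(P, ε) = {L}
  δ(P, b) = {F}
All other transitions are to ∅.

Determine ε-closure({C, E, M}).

{A, B, C, D, E, J, K, L, M, N, P}

Start with {C, E, M}.
From C via ε: add N.
From E via ε: add B, K.
From M via ε: add L.
From B via ε: add D.
From L via ε: add J.
From D via ε: add A.
From A via ε: add P.
No new states can be added; the closed set is {A, B, C, D, E, J, K, L, M, N, P}.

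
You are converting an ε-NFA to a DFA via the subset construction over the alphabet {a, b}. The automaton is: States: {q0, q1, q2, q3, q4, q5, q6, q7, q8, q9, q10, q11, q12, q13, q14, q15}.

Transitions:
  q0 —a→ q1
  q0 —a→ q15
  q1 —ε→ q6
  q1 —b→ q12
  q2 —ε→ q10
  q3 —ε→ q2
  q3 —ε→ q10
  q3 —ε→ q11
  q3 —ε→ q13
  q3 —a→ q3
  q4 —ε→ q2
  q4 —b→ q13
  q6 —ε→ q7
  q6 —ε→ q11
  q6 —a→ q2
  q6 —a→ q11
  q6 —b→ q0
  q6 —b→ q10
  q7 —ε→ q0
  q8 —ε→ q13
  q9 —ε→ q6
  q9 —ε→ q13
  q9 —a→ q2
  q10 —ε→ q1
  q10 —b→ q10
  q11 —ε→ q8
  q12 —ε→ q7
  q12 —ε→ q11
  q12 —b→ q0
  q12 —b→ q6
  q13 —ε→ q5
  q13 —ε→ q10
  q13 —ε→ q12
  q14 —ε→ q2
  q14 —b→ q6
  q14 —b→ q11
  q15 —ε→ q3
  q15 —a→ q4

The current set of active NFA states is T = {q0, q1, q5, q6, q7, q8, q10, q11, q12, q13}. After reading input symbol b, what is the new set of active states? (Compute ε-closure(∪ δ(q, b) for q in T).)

{q0, q1, q5, q6, q7, q8, q10, q11, q12, q13}

q1 on b → {q12}.
q6 on b → {q0, q10}.
q10 on b → {q10}.
q12 on b → {q0, q6}.
No b-transition from q0, q5, q7, q8, q11, q13.
Union after reading b: {q0, q6, q10, q12}.
Now take the ε-closure:
From q6 via ε: add q7, q11.
From q10 via ε: add q1.
From q11 via ε: add q8.
From q8 via ε: add q13.
From q13 via ε: add q5.
No new states can be added; the closed set is {q0, q1, q5, q6, q7, q8, q10, q11, q12, q13}.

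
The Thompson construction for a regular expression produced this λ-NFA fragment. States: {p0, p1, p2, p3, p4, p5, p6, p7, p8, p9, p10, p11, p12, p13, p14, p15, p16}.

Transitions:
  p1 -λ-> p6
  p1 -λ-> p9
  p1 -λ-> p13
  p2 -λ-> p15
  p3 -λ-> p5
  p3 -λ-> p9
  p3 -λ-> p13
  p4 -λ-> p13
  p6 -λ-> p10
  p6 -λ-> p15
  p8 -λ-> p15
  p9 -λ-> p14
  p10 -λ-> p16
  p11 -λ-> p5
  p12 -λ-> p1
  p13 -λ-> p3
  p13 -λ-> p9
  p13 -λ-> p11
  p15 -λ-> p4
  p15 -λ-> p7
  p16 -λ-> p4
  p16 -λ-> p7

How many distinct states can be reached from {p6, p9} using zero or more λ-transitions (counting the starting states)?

Start with {p6, p9}.
From p6 via λ: add p10, p15.
From p9 via λ: add p14.
From p10 via λ: add p16.
From p15 via λ: add p4, p7.
From p4 via λ: add p13.
From p13 via λ: add p3, p11.
From p3 via λ: add p5.
λ-closure = {p3, p4, p5, p6, p7, p9, p10, p11, p13, p14, p15, p16}, which has 12 states.

12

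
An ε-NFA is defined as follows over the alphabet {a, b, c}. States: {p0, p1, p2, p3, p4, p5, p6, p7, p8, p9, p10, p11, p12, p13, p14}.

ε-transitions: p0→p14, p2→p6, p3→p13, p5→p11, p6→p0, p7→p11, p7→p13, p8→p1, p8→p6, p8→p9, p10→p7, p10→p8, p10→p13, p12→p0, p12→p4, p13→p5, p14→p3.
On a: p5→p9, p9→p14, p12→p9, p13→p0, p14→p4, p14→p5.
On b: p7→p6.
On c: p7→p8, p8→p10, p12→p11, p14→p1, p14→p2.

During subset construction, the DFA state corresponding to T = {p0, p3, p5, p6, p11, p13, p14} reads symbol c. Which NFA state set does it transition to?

p14 on c → {p1, p2}.
No c-transition from p0, p3, p5, p6, p11, p13.
Union after reading c: {p1, p2}.
Now take the ε-closure:
From p2 via ε: add p6.
From p6 via ε: add p0.
From p0 via ε: add p14.
From p14 via ε: add p3.
From p3 via ε: add p13.
From p13 via ε: add p5.
From p5 via ε: add p11.
No new states can be added; the closed set is {p0, p1, p2, p3, p5, p6, p11, p13, p14}.

{p0, p1, p2, p3, p5, p6, p11, p13, p14}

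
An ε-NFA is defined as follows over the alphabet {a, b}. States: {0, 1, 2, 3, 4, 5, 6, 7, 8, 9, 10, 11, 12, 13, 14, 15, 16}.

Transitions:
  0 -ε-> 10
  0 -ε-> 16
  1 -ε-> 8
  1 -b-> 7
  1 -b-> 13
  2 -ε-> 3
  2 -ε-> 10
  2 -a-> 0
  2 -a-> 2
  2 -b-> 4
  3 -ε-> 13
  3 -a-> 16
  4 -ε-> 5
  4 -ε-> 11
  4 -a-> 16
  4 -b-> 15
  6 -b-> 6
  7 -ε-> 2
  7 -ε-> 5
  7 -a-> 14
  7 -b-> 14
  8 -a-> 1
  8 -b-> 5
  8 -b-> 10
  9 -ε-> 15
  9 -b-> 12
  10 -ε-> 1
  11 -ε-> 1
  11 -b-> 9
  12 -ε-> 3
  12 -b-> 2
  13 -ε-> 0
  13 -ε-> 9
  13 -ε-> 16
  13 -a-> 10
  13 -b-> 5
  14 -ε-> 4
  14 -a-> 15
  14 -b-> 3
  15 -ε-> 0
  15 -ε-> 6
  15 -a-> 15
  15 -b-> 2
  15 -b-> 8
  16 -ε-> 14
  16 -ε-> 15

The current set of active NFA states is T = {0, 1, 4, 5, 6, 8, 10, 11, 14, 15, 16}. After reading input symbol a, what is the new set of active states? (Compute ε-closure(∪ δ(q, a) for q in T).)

{0, 1, 4, 5, 6, 8, 10, 11, 14, 15, 16}

4 on a → {16}.
8 on a → {1}.
14 on a → {15}.
15 on a → {15}.
No a-transition from 0, 1, 5, 6, 10, 11, 16.
Union after reading a: {1, 15, 16}.
Now take the ε-closure:
From 1 via ε: add 8.
From 15 via ε: add 0, 6.
From 16 via ε: add 14.
From 0 via ε: add 10.
From 14 via ε: add 4.
From 4 via ε: add 5, 11.
No new states can be added; the closed set is {0, 1, 4, 5, 6, 8, 10, 11, 14, 15, 16}.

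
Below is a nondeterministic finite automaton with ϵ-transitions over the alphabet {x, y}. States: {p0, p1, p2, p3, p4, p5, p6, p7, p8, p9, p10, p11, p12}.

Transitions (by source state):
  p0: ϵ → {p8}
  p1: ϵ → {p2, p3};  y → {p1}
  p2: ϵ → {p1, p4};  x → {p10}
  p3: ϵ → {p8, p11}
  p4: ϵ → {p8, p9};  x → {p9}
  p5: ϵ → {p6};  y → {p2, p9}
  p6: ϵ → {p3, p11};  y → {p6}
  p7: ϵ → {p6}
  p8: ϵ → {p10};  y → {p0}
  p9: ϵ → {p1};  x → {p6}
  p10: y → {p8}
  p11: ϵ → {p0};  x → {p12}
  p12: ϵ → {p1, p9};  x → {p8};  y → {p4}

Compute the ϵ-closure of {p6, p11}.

Start with {p6, p11}.
From p6 via ϵ: add p3.
From p11 via ϵ: add p0.
From p0 via ϵ: add p8.
From p8 via ϵ: add p10.
No new states can be added; the closed set is {p0, p3, p6, p8, p10, p11}.

{p0, p3, p6, p8, p10, p11}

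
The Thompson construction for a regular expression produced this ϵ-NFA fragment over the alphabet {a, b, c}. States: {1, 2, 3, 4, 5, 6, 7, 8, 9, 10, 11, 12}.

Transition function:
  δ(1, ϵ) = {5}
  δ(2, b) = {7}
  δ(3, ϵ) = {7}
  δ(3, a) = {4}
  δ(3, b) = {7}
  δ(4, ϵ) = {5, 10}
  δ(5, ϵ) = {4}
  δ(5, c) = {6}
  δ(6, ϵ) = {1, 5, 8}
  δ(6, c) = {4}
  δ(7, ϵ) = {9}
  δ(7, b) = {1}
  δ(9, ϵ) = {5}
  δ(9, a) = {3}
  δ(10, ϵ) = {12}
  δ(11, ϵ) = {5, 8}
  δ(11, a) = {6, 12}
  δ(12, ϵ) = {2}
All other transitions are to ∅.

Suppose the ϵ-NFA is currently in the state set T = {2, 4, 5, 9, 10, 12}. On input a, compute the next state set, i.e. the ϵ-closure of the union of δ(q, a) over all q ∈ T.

9 on a → {3}.
No a-transition from 2, 4, 5, 10, 12.
Union after reading a: {3}.
Now take the ϵ-closure:
From 3 via ϵ: add 7.
From 7 via ϵ: add 9.
From 9 via ϵ: add 5.
From 5 via ϵ: add 4.
From 4 via ϵ: add 10.
From 10 via ϵ: add 12.
From 12 via ϵ: add 2.
No new states can be added; the closed set is {2, 3, 4, 5, 7, 9, 10, 12}.

{2, 3, 4, 5, 7, 9, 10, 12}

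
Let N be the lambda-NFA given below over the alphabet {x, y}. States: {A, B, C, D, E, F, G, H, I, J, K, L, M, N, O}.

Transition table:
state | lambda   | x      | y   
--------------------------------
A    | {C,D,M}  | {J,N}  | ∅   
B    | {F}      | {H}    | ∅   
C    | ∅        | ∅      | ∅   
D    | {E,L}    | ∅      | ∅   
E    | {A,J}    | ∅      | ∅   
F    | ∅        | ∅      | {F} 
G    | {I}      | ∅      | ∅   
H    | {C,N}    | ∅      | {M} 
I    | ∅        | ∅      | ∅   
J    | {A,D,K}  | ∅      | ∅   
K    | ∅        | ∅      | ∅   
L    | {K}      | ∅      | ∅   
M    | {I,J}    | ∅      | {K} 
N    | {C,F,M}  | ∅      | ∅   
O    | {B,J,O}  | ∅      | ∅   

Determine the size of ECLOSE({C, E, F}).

Start with {C, E, F}.
From E via lambda: add A, J.
From A via lambda: add D, M.
From J via lambda: add K.
From D via lambda: add L.
From M via lambda: add I.
lambda-closure = {A, C, D, E, F, I, J, K, L, M}, which has 10 states.

10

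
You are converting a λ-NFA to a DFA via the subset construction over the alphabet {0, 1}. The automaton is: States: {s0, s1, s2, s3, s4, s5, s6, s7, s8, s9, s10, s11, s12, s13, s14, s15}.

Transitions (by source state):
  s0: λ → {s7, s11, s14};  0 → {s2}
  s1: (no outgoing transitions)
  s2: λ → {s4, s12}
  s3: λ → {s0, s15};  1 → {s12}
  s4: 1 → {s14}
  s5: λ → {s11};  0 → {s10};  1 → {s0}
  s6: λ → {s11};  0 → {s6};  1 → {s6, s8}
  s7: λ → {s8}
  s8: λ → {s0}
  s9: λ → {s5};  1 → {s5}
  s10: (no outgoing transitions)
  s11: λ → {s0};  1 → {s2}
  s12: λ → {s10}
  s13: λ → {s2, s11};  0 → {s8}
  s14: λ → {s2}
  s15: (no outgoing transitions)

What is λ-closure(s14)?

Start with {s14}.
From s14 via λ: add s2.
From s2 via λ: add s4, s12.
From s12 via λ: add s10.
No new states can be added; the closed set is {s2, s4, s10, s12, s14}.

{s2, s4, s10, s12, s14}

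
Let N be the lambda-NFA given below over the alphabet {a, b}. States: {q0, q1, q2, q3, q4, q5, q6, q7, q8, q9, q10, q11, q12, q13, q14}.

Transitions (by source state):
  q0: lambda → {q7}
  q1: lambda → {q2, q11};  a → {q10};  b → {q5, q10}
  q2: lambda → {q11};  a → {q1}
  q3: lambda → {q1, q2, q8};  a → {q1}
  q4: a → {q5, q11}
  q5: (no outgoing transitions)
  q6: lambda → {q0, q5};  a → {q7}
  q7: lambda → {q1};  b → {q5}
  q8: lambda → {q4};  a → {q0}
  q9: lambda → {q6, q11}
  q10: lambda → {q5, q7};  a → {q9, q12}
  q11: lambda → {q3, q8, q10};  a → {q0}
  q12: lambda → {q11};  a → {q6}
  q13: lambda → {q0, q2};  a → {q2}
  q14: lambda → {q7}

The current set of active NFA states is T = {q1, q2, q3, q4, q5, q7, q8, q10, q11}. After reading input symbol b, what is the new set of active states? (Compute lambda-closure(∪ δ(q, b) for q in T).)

{q1, q2, q3, q4, q5, q7, q8, q10, q11}

q1 on b → {q5, q10}.
q7 on b → {q5}.
No b-transition from q2, q3, q4, q5, q8, q10, q11.
Union after reading b: {q5, q10}.
Now take the lambda-closure:
From q10 via lambda: add q7.
From q7 via lambda: add q1.
From q1 via lambda: add q2, q11.
From q11 via lambda: add q3, q8.
From q8 via lambda: add q4.
No new states can be added; the closed set is {q1, q2, q3, q4, q5, q7, q8, q10, q11}.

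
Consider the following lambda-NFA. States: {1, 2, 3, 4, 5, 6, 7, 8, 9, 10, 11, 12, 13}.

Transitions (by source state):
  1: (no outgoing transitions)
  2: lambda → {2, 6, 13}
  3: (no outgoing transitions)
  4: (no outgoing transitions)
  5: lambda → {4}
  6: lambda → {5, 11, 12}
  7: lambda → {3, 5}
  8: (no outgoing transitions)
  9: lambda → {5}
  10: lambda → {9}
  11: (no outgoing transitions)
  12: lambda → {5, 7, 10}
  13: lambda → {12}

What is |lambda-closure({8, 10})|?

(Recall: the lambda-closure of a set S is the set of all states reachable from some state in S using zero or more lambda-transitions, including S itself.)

Start with {8, 10}.
From 10 via lambda: add 9.
From 9 via lambda: add 5.
From 5 via lambda: add 4.
lambda-closure = {4, 5, 8, 9, 10}, which has 5 states.

5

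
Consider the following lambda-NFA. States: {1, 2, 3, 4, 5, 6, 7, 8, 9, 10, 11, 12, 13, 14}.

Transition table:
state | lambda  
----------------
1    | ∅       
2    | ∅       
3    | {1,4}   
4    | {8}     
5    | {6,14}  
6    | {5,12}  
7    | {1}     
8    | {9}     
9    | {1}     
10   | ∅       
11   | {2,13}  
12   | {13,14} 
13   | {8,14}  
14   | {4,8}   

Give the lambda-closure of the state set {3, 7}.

Start with {3, 7}.
From 3 via lambda: add 1, 4.
From 4 via lambda: add 8.
From 8 via lambda: add 9.
No new states can be added; the closed set is {1, 3, 4, 7, 8, 9}.

{1, 3, 4, 7, 8, 9}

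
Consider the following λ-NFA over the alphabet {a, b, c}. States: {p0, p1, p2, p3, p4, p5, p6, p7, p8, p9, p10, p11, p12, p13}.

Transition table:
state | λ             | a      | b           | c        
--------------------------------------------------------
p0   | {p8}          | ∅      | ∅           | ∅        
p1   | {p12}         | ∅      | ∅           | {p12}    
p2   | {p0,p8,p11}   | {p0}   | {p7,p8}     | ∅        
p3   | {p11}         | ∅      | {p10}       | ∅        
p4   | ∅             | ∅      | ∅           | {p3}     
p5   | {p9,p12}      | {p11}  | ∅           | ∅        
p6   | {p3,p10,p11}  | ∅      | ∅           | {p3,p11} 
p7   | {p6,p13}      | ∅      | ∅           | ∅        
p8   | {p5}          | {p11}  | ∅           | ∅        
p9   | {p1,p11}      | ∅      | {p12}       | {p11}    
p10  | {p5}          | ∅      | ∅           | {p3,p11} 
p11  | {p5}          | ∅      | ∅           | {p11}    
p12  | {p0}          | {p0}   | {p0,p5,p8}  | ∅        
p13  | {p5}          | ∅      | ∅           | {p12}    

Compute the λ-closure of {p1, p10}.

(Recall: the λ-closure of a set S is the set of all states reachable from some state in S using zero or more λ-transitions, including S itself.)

Start with {p1, p10}.
From p1 via λ: add p12.
From p10 via λ: add p5.
From p5 via λ: add p9.
From p12 via λ: add p0.
From p0 via λ: add p8.
From p9 via λ: add p11.
No new states can be added; the closed set is {p0, p1, p5, p8, p9, p10, p11, p12}.

{p0, p1, p5, p8, p9, p10, p11, p12}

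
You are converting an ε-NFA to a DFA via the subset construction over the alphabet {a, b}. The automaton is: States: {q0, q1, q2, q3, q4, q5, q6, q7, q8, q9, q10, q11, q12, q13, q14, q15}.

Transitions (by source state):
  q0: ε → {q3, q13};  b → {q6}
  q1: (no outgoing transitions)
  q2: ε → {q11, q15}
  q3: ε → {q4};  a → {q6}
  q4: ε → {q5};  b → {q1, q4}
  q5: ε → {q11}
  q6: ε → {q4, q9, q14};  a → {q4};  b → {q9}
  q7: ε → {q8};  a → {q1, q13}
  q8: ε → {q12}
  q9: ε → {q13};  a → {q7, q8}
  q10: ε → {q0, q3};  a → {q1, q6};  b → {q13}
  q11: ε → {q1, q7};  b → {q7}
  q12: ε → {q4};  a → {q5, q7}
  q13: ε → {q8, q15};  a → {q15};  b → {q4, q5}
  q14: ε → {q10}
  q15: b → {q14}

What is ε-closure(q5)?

Start with {q5}.
From q5 via ε: add q11.
From q11 via ε: add q1, q7.
From q7 via ε: add q8.
From q8 via ε: add q12.
From q12 via ε: add q4.
No new states can be added; the closed set is {q1, q4, q5, q7, q8, q11, q12}.

{q1, q4, q5, q7, q8, q11, q12}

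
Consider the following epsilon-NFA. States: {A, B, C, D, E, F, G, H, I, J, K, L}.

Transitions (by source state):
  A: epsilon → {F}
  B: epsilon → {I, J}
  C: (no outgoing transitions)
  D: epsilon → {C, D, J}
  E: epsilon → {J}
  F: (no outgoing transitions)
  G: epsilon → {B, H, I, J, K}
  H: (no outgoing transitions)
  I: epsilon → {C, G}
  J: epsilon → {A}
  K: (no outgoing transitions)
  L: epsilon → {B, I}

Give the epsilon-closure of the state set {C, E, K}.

Start with {C, E, K}.
From E via epsilon: add J.
From J via epsilon: add A.
From A via epsilon: add F.
No new states can be added; the closed set is {A, C, E, F, J, K}.

{A, C, E, F, J, K}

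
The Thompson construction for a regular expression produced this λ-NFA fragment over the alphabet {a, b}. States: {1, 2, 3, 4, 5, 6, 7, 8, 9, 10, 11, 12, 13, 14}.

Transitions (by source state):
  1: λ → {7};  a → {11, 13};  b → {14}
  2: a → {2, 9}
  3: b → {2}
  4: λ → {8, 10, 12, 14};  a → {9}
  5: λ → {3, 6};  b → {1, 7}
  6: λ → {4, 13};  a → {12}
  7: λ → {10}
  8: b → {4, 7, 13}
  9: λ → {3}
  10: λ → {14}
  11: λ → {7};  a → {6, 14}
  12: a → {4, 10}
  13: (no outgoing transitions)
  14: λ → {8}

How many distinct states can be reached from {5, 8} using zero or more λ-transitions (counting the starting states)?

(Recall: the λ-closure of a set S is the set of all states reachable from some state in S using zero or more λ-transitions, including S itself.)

Start with {5, 8}.
From 5 via λ: add 3, 6.
From 6 via λ: add 4, 13.
From 4 via λ: add 10, 12, 14.
λ-closure = {3, 4, 5, 6, 8, 10, 12, 13, 14}, which has 9 states.

9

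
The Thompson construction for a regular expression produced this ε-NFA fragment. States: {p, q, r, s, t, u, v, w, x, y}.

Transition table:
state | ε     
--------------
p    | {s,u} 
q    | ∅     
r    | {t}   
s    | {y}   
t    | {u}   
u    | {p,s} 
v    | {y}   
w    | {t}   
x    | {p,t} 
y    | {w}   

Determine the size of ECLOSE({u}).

Start with {u}.
From u via ε: add p, s.
From s via ε: add y.
From y via ε: add w.
From w via ε: add t.
ε-closure = {p, s, t, u, w, y}, which has 6 states.

6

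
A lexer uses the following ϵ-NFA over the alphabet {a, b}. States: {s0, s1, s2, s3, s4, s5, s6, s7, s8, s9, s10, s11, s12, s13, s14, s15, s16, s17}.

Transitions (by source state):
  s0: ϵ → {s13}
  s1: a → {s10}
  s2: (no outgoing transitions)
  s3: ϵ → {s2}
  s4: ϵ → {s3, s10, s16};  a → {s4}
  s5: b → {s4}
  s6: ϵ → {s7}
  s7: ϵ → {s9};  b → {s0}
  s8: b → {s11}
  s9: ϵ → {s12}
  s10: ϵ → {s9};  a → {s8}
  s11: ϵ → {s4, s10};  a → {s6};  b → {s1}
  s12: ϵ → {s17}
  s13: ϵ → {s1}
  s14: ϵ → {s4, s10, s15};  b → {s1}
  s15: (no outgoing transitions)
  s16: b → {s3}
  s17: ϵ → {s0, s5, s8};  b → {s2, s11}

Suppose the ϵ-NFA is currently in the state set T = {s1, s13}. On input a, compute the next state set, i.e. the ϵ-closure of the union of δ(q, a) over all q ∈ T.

s1 on a → {s10}.
No a-transition from s13.
Union after reading a: {s10}.
Now take the ϵ-closure:
From s10 via ϵ: add s9.
From s9 via ϵ: add s12.
From s12 via ϵ: add s17.
From s17 via ϵ: add s0, s5, s8.
From s0 via ϵ: add s13.
From s13 via ϵ: add s1.
No new states can be added; the closed set is {s0, s1, s5, s8, s9, s10, s12, s13, s17}.

{s0, s1, s5, s8, s9, s10, s12, s13, s17}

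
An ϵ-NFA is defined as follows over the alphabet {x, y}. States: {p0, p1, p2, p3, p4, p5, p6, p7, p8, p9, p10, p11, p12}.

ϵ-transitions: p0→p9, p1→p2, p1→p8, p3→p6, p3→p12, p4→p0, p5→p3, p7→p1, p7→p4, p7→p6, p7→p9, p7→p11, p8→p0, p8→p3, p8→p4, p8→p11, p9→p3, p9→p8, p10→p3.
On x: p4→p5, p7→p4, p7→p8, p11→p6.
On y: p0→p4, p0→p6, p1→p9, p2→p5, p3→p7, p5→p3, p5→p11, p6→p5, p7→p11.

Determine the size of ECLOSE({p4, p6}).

Start with {p4, p6}.
From p4 via ϵ: add p0.
From p0 via ϵ: add p9.
From p9 via ϵ: add p3, p8.
From p3 via ϵ: add p12.
From p8 via ϵ: add p11.
ϵ-closure = {p0, p3, p4, p6, p8, p9, p11, p12}, which has 8 states.

8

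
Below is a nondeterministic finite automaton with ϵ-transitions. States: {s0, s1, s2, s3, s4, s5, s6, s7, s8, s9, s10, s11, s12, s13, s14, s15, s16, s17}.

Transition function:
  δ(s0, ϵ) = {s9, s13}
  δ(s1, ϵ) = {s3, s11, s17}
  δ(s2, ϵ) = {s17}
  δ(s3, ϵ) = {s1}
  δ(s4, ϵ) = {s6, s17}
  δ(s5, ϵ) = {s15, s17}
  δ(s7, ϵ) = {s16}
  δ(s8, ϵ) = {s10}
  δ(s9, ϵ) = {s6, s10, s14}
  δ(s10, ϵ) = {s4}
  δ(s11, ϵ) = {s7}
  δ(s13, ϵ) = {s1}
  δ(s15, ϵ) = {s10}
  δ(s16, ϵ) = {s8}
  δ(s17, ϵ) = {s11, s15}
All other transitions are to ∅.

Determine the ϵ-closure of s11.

{s4, s6, s7, s8, s10, s11, s15, s16, s17}

Start with {s11}.
From s11 via ϵ: add s7.
From s7 via ϵ: add s16.
From s16 via ϵ: add s8.
From s8 via ϵ: add s10.
From s10 via ϵ: add s4.
From s4 via ϵ: add s6, s17.
From s17 via ϵ: add s15.
No new states can be added; the closed set is {s4, s6, s7, s8, s10, s11, s15, s16, s17}.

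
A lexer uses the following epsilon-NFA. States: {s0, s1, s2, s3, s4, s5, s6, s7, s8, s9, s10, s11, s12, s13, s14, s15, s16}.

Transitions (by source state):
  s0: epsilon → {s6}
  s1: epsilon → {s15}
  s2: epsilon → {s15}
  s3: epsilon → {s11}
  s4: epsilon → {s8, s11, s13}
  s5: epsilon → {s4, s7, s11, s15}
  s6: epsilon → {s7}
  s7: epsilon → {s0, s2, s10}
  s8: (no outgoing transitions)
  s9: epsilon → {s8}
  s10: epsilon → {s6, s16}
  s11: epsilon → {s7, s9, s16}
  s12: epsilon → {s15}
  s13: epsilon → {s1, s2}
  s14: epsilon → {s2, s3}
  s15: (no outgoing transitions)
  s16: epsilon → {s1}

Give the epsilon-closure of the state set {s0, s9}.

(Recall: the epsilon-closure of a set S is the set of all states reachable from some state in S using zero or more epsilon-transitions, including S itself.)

Start with {s0, s9}.
From s0 via epsilon: add s6.
From s9 via epsilon: add s8.
From s6 via epsilon: add s7.
From s7 via epsilon: add s2, s10.
From s2 via epsilon: add s15.
From s10 via epsilon: add s16.
From s16 via epsilon: add s1.
No new states can be added; the closed set is {s0, s1, s2, s6, s7, s8, s9, s10, s15, s16}.

{s0, s1, s2, s6, s7, s8, s9, s10, s15, s16}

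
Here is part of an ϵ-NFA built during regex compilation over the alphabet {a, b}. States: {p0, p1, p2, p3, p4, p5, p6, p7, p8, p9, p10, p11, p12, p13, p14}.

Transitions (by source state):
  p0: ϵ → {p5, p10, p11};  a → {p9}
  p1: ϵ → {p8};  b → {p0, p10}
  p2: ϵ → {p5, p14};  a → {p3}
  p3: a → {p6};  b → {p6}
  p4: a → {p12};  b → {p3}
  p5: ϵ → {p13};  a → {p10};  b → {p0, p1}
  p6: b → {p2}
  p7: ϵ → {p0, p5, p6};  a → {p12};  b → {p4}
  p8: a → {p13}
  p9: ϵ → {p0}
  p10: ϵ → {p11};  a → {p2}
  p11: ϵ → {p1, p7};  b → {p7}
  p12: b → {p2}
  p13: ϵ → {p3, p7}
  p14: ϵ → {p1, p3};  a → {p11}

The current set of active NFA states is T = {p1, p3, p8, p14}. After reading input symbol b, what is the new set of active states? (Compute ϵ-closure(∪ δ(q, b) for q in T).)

p1 on b → {p0, p10}.
p3 on b → {p6}.
No b-transition from p8, p14.
Union after reading b: {p0, p6, p10}.
Now take the ϵ-closure:
From p0 via ϵ: add p5, p11.
From p5 via ϵ: add p13.
From p11 via ϵ: add p1, p7.
From p1 via ϵ: add p8.
From p13 via ϵ: add p3.
No new states can be added; the closed set is {p0, p1, p3, p5, p6, p7, p8, p10, p11, p13}.

{p0, p1, p3, p5, p6, p7, p8, p10, p11, p13}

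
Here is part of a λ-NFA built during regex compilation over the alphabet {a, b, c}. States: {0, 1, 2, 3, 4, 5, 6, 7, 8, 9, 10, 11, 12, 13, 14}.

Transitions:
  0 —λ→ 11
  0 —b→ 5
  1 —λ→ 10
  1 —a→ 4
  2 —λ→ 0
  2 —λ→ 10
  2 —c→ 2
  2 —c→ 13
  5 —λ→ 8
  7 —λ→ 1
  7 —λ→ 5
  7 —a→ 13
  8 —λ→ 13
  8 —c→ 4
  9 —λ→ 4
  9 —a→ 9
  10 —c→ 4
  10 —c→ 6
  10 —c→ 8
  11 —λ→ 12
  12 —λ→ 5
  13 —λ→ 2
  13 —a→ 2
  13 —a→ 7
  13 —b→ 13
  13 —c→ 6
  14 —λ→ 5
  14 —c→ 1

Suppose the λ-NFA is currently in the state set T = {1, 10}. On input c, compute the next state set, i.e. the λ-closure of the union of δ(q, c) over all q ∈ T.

{0, 2, 4, 5, 6, 8, 10, 11, 12, 13}

10 on c → {4, 6, 8}.
No c-transition from 1.
Union after reading c: {4, 6, 8}.
Now take the λ-closure:
From 8 via λ: add 13.
From 13 via λ: add 2.
From 2 via λ: add 0, 10.
From 0 via λ: add 11.
From 11 via λ: add 12.
From 12 via λ: add 5.
No new states can be added; the closed set is {0, 2, 4, 5, 6, 8, 10, 11, 12, 13}.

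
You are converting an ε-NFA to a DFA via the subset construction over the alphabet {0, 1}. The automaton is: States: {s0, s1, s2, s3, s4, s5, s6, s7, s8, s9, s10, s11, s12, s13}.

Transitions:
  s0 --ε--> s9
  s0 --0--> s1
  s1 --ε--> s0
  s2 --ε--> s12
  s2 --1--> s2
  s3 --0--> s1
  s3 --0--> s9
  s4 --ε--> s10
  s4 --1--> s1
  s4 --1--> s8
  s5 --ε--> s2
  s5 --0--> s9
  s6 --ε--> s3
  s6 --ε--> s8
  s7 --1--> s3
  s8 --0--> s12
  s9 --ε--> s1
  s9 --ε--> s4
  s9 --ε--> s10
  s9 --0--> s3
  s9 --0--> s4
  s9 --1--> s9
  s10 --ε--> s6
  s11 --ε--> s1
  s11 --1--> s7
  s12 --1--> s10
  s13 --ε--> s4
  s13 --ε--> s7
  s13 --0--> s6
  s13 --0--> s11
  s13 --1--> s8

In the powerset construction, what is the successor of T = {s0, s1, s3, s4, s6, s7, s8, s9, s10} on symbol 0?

s0 on 0 → {s1}.
s3 on 0 → {s1, s9}.
s8 on 0 → {s12}.
s9 on 0 → {s3, s4}.
No 0-transition from s1, s4, s6, s7, s10.
Union after reading 0: {s1, s3, s4, s9, s12}.
Now take the ε-closure:
From s1 via ε: add s0.
From s4 via ε: add s10.
From s10 via ε: add s6.
From s6 via ε: add s8.
No new states can be added; the closed set is {s0, s1, s3, s4, s6, s8, s9, s10, s12}.

{s0, s1, s3, s4, s6, s8, s9, s10, s12}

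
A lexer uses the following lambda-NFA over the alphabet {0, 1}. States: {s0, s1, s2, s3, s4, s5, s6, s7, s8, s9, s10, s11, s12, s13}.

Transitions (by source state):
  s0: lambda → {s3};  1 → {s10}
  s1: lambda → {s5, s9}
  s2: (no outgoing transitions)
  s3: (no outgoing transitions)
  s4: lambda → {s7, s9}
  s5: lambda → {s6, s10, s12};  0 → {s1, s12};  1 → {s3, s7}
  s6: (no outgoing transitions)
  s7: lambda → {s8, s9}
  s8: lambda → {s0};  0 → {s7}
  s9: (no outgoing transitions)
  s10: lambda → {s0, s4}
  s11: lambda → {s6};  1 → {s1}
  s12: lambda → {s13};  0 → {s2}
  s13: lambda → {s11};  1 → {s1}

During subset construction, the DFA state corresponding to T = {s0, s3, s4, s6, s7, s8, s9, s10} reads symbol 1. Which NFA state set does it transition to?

s0 on 1 → {s10}.
No 1-transition from s3, s4, s6, s7, s8, s9, s10.
Union after reading 1: {s10}.
Now take the lambda-closure:
From s10 via lambda: add s0, s4.
From s0 via lambda: add s3.
From s4 via lambda: add s7, s9.
From s7 via lambda: add s8.
No new states can be added; the closed set is {s0, s3, s4, s7, s8, s9, s10}.

{s0, s3, s4, s7, s8, s9, s10}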